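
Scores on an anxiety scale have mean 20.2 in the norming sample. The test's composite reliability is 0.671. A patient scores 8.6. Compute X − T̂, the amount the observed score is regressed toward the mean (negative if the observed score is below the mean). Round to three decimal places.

-3.816

T̂ = 0.671(8.6) + 0.329(20.2) = 5.7706 + 6.6458 = 12.41640 → 12.4164
X − T̂ = 8.6 − 12.4164 = -3.8164 → -3.816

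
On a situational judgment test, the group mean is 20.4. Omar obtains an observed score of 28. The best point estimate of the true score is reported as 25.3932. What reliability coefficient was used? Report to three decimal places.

0.657

T̂ = ρX + (1 − ρ)μ  ⇒  T̂ − μ = ρ(X − μ)
ρ = (T̂ − μ)/(X − μ) = (25.3932 − 20.4) / (28 − 20.4) = 4.9932 / 7.6 = 0.65700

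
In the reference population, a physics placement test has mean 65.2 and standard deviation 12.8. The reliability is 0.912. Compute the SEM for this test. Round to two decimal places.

3.80

SEM = SD · √(1 − ρ) = 12.8 × √0.088 = 12.8 × 0.2966 = 3.797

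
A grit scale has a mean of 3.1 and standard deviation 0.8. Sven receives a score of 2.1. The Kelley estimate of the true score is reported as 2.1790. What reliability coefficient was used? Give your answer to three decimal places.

0.921

T̂ = ρX + (1 − ρ)μ  ⇒  T̂ − μ = ρ(X − μ)
ρ = (T̂ − μ)/(X − μ) = (2.1790 − 3.1) / (2.1 − 3.1) = -0.9210 / -1.0 = 0.92100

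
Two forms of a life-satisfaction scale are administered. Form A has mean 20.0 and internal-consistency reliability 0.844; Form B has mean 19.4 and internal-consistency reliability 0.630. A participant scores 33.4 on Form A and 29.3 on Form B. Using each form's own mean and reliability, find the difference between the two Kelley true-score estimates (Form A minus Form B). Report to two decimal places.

5.67

T̂_A = 0.844(33.4) + 0.156(20.0) = 31.3096
T̂_B = 0.630(29.3) + 0.370(19.4) = 25.6370
T̂_A − T̂_B = 5.6726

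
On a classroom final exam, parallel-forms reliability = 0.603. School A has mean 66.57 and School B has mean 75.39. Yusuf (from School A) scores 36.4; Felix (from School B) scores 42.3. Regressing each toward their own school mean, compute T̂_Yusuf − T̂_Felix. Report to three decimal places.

-7.059

T̂_Yusuf = 0.603(36.4) + 0.397(66.57) = 48.37749
T̂_Felix = 0.603(42.3) + 0.397(75.39) = 55.43673
Difference = 48.37749 − 55.43673 = -7.05924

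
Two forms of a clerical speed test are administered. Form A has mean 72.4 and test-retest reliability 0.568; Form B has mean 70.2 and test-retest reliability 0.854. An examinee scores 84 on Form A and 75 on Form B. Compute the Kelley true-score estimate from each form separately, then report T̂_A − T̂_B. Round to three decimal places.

T̂_A = 0.568(84) + 0.432(72.4) = 78.98880
T̂_B = 0.854(75) + 0.146(70.2) = 74.29920
T̂_A − T̂_B = 4.68960

4.690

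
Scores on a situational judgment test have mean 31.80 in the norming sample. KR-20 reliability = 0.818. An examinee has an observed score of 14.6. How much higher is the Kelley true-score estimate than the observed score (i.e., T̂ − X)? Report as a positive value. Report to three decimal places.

3.130

Regress the observed score toward the mean by the unreliability: T̂ = 0.818·14.6 + 0.182·31.80 = 11.9428 + 5.78760 = 17.73040.
T̂ − X = 17.7304 − 14.6 = 3.1304 → 3.130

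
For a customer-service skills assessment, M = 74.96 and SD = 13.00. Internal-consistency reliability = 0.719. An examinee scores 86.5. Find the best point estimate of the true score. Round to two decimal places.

T̂ = ρX + (1 − ρ)μ
  = 0.719 × 86.5 + 0.281 × 74.96
  = 62.1935 + 21.06376
  = 83.257
  ≈ 83.26

83.26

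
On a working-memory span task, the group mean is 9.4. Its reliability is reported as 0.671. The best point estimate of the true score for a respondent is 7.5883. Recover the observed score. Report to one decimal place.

T̂ = ρX + (1 − ρ)μ  ⇒  X = (T̂ − (1 − ρ)μ) / ρ
X = (7.5883 − 0.329 × 9.4) / 0.671 = (7.5883 − 3.0926) / 0.671 = 4.4957 / 0.671 = 6.700

6.7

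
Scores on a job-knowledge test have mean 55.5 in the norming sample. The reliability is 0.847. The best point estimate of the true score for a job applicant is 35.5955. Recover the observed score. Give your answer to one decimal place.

T̂ = ρX + (1 − ρ)μ  ⇒  X = (T̂ − (1 − ρ)μ) / ρ
X = (35.5955 − 0.153 × 55.5) / 0.847 = (35.5955 − 8.4915) / 0.847 = 27.1040 / 0.847 = 32.000

32.0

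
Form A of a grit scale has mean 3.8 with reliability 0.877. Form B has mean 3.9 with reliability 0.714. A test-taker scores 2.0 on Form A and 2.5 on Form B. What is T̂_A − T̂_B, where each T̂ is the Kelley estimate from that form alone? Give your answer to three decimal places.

-0.679

T̂_A = 0.877(2.0) + 0.123(3.8) = 2.22140
T̂_B = 0.714(2.5) + 0.286(3.9) = 2.90040
T̂_A − T̂_B = -0.67900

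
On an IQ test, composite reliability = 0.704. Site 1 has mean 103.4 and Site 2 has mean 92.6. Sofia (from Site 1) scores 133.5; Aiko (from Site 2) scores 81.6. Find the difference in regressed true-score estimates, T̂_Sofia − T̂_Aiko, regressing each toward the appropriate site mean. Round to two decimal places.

39.73

T̂_Sofia = 0.704(133.5) + 0.296(103.4) = 124.5904
T̂_Aiko = 0.704(81.6) + 0.296(92.6) = 84.8560
Difference = 124.5904 − 84.8560 = 39.7344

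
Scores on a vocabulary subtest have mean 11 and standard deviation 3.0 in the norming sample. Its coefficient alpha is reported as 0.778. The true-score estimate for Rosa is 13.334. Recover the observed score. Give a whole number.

T̂ = ρX + (1 − ρ)μ  ⇒  X = (T̂ − (1 − ρ)μ) / ρ
X = (13.334 − 0.222 × 11) / 0.778 = (13.334 − 2.442) / 0.778 = 10.892 / 0.778 = 14.00

14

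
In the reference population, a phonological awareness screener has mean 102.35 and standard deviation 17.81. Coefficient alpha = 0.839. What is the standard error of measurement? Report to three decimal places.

SEM = SD · √(1 − ρ) = 17.81 × √0.161 = 17.81 × 0.4012 = 7.1462

7.146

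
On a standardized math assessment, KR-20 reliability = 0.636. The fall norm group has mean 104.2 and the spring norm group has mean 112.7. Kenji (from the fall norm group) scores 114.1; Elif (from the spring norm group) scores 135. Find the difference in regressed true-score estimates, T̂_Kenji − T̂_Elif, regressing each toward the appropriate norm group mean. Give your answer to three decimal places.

T̂_Kenji = 0.636(114.1) + 0.364(104.2) = 110.49640
T̂_Elif = 0.636(135) + 0.364(112.7) = 126.88280
Difference = 110.49640 − 126.88280 = -16.38640

-16.386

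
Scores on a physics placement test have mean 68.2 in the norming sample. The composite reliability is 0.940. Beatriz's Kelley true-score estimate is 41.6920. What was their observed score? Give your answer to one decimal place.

T̂ = ρX + (1 − ρ)μ  ⇒  X = (T̂ − (1 − ρ)μ) / ρ
X = (41.6920 − 0.060 × 68.2) / 0.940 = (41.6920 − 4.0920) / 0.940 = 37.6000 / 0.940 = 40.000

40.0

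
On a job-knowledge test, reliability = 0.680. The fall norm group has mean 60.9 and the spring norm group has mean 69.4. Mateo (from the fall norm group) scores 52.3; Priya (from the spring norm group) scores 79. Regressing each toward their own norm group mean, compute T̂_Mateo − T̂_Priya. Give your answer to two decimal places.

-20.88

T̂_Mateo = 0.680(52.3) + 0.320(60.9) = 55.0520
T̂_Priya = 0.680(79) + 0.320(69.4) = 75.9280
Difference = 55.0520 − 75.9280 = -20.8760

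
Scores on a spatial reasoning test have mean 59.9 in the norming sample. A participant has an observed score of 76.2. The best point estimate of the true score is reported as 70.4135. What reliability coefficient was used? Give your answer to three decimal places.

T̂ = ρX + (1 − ρ)μ  ⇒  T̂ − μ = ρ(X − μ)
ρ = (T̂ − μ)/(X − μ) = (70.4135 − 59.9) / (76.2 − 59.9) = 10.5135 / 16.3 = 0.64500

0.645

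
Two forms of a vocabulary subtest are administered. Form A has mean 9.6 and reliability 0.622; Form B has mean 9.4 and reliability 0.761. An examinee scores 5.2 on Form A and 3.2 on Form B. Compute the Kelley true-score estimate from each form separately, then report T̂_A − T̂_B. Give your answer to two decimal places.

2.18

T̂_A = 0.622(5.2) + 0.378(9.6) = 6.8632
T̂_B = 0.761(3.2) + 0.239(9.4) = 4.6818
T̂_A − T̂_B = 2.1814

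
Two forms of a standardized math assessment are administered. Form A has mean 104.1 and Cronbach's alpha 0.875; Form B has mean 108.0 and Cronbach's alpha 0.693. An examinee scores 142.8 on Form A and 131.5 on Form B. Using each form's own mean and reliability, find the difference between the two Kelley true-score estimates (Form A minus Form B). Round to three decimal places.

13.677

T̂_A = 0.875(142.8) + 0.125(104.1) = 137.96250
T̂_B = 0.693(131.5) + 0.307(108.0) = 124.28550
T̂_A − T̂_B = 13.67700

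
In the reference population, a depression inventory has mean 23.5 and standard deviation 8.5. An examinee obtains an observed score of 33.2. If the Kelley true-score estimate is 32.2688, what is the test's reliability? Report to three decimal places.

0.904

T̂ = ρX + (1 − ρ)μ  ⇒  T̂ − μ = ρ(X − μ)
ρ = (T̂ − μ)/(X − μ) = (32.2688 − 23.5) / (33.2 − 23.5) = 8.7688 / 9.7 = 0.90400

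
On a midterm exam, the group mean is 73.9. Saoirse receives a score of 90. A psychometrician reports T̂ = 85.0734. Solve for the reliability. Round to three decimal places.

0.694

T̂ = ρX + (1 − ρ)μ  ⇒  T̂ − μ = ρ(X − μ)
ρ = (T̂ − μ)/(X − μ) = (85.0734 − 73.9) / (90 − 73.9) = 11.1734 / 16.1 = 0.69400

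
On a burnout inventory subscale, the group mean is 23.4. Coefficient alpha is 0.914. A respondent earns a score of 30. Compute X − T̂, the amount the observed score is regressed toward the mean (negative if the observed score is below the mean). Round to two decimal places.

T̂ = ρX + (1 − ρ)μ
  = 0.914 × 30 + 0.086 × 23.4
  = 27.420 + 2.0124
  = 29.4324
  ≈ 29.432
X − T̂ = 30 − 29.432 = 0.568 → 0.57

0.57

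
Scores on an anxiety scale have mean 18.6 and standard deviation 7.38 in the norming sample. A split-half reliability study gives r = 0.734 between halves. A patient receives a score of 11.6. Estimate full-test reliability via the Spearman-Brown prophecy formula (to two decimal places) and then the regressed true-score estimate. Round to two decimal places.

Spearman-Brown: ρ = 2r/(1 + r) = 2(0.734)/(1 + 0.734) = 1.4680/1.734 = 0.8466 → 0.85
Kelley's formula gives T̂ = 0.85·11.6 + 0.15·18.6 = 9.860 + 2.790 = 12.650.

12.65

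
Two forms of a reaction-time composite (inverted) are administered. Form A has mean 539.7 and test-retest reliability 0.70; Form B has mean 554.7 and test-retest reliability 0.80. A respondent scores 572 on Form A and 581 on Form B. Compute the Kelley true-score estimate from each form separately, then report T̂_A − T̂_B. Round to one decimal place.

T̂_A = 0.70(572) + 0.30(539.7) = 562.310
T̂_B = 0.80(581) + 0.20(554.7) = 575.740
T̂_A − T̂_B = -13.430

-13.4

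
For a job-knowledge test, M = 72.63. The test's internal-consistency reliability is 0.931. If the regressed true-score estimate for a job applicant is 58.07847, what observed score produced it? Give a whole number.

T̂ = ρX + (1 − ρ)μ  ⇒  X = (T̂ − (1 − ρ)μ) / ρ
X = (58.07847 − 0.069 × 72.63) / 0.931 = (58.07847 − 5.01147) / 0.931 = 53.06700 / 0.931 = 57.00

57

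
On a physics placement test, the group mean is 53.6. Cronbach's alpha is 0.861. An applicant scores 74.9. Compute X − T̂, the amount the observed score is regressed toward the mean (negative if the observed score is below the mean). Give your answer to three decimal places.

Kelley's formula gives T̂ = 0.861·74.9 + 0.139·53.6 = 64.4889 + 7.4504 = 71.93930.
X − T̂ = 74.9 − 71.9393 = 2.9607 → 2.961

2.961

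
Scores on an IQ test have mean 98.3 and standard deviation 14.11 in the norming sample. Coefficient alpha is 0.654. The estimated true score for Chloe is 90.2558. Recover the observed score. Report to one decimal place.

86.0

T̂ = ρX + (1 − ρ)μ  ⇒  X = (T̂ − (1 − ρ)μ) / ρ
X = (90.2558 − 0.346 × 98.3) / 0.654 = (90.2558 − 34.0118) / 0.654 = 56.2440 / 0.654 = 86.000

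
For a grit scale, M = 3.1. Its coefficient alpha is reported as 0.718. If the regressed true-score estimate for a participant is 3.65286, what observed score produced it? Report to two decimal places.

3.87

T̂ = ρX + (1 − ρ)μ  ⇒  X = (T̂ − (1 − ρ)μ) / ρ
X = (3.65286 − 0.282 × 3.1) / 0.718 = (3.65286 − 0.8742) / 0.718 = 2.77866 / 0.718 = 3.8700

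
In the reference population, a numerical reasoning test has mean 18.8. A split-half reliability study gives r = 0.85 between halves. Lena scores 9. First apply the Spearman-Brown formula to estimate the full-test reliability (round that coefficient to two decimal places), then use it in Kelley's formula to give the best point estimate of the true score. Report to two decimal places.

9.78

Spearman-Brown: ρ = 2r/(1 + r) = 2(0.85)/(1 + 0.85) = 1.700/1.85 = 0.9189 → 0.92
T̂ = ρX + (1 − ρ)μ
  = 0.92 × 9 + 0.08 × 18.8
  = 8.28 + 1.504
  = 9.784
  ≈ 9.78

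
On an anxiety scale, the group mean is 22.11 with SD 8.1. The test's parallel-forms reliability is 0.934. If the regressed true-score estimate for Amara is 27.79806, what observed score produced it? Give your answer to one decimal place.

T̂ = ρX + (1 − ρ)μ  ⇒  X = (T̂ − (1 − ρ)μ) / ρ
X = (27.79806 − 0.066 × 22.11) / 0.934 = (27.79806 − 1.45926) / 0.934 = 26.33880 / 0.934 = 28.200

28.2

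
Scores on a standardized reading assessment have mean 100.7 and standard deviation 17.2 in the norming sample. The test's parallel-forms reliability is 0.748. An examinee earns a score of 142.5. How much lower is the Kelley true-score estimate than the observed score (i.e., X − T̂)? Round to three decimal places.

T̂ = 0.748(142.5) + 0.252(100.7) = 106.5900 + 25.3764 = 131.96640 → 131.9664
X − T̂ = 142.5 − 131.9664 = 10.5336 → 10.534

10.534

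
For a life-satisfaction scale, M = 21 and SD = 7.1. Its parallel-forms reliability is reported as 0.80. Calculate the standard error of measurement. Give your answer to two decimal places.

SEM = SD · √(1 − ρ) = 7.1 × √0.20 = 7.1 × 0.4472 = 3.175

3.18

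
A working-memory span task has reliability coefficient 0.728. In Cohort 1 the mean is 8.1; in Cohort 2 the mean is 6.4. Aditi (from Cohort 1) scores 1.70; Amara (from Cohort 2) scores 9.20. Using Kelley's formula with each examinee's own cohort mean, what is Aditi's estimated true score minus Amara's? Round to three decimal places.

-4.998

T̂_Aditi = 0.728(1.70) + 0.272(8.1) = 3.44080
T̂_Amara = 0.728(9.20) + 0.272(6.4) = 8.43840
Difference = 3.44080 − 8.43840 = -4.99760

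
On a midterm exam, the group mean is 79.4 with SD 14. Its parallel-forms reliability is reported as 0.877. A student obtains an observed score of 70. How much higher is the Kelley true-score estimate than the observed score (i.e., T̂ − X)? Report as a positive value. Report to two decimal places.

T̂ = 0.877(70) + 0.123(79.4) = 61.390 + 9.7662 = 71.1562 → 71.156
T̂ − X = 71.156 − 70 = 1.156 → 1.16

1.16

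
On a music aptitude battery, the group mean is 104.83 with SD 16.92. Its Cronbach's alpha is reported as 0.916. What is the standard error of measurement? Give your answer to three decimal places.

4.904

SEM = SD · √(1 − ρ) = 16.92 × √0.084 = 16.92 × 0.2898 = 4.9039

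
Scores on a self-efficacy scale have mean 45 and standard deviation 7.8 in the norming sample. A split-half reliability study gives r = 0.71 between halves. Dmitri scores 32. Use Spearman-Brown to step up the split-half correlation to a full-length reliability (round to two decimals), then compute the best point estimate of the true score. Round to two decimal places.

34.21

Spearman-Brown: ρ = 2r/(1 + r) = 2(0.71)/(1 + 0.71) = 1.420/1.71 = 0.8304 → 0.83
Regress the observed score toward the mean by the unreliability: T̂ = 0.83·32 + 0.17·45 = 26.56 + 7.65 = 34.210.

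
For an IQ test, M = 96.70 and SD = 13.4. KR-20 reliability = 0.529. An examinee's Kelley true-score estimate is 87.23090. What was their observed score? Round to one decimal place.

T̂ = ρX + (1 − ρ)μ  ⇒  X = (T̂ − (1 − ρ)μ) / ρ
X = (87.23090 − 0.471 × 96.70) / 0.529 = (87.23090 − 45.54570) / 0.529 = 41.68520 / 0.529 = 78.800

78.8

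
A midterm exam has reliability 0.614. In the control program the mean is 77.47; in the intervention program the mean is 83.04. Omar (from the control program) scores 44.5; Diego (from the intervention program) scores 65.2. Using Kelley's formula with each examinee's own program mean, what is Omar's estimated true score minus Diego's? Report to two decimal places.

T̂_Omar = 0.614(44.5) + 0.386(77.47) = 57.2264
T̂_Diego = 0.614(65.2) + 0.386(83.04) = 72.0862
Difference = 57.2264 − 72.0862 = -14.8598

-14.86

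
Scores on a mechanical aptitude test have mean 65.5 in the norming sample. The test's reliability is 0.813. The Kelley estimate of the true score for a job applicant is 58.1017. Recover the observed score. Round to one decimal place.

56.4

T̂ = ρX + (1 − ρ)μ  ⇒  X = (T̂ − (1 − ρ)μ) / ρ
X = (58.1017 − 0.187 × 65.5) / 0.813 = (58.1017 − 12.2485) / 0.813 = 45.8532 / 0.813 = 56.400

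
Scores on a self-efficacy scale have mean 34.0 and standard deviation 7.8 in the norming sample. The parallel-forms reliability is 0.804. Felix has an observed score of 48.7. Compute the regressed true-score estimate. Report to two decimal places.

45.82

Regress the observed score toward the mean by the unreliability: T̂ = 0.804·48.7 + 0.196·34.0 = 39.1548 + 6.6640 = 45.819.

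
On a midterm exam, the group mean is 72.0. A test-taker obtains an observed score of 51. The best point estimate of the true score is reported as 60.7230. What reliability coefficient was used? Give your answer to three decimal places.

0.537

T̂ = ρX + (1 − ρ)μ  ⇒  T̂ − μ = ρ(X − μ)
ρ = (T̂ − μ)/(X − μ) = (60.7230 − 72.0) / (51 − 72.0) = -11.2770 / -21.0 = 0.53700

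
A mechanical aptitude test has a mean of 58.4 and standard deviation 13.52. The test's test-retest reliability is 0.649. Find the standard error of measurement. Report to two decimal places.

SEM = SD · √(1 − ρ) = 13.52 × √0.351 = 13.52 × 0.5925 = 8.010

8.01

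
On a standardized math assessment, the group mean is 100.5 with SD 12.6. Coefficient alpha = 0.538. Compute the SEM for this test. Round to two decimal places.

8.56

SEM = SD · √(1 − ρ) = 12.6 × √0.462 = 12.6 × 0.6797 = 8.564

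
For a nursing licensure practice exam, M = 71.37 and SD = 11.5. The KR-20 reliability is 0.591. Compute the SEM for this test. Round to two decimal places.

SEM = SD · √(1 − ρ) = 11.5 × √0.409 = 11.5 × 0.6395 = 7.355

7.35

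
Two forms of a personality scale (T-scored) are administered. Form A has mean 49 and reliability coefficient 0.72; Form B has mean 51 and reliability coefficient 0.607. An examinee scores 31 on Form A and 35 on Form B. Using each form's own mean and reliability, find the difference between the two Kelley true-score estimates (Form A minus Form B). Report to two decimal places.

T̂_A = 0.72(31) + 0.28(49) = 36.0400
T̂_B = 0.607(35) + 0.393(51) = 41.2880
T̂_A − T̂_B = -5.2480

-5.25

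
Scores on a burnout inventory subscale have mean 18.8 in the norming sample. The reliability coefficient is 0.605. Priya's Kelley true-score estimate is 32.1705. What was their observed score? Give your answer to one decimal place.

40.9

T̂ = ρX + (1 − ρ)μ  ⇒  X = (T̂ − (1 − ρ)μ) / ρ
X = (32.1705 − 0.395 × 18.8) / 0.605 = (32.1705 − 7.4260) / 0.605 = 24.7445 / 0.605 = 40.900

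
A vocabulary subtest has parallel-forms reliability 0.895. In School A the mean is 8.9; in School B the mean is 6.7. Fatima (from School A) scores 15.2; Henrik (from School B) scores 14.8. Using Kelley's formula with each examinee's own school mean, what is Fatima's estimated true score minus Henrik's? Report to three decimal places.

T̂_Fatima = 0.895(15.2) + 0.105(8.9) = 14.53850
T̂_Henrik = 0.895(14.8) + 0.105(6.7) = 13.94950
Difference = 14.53850 − 13.94950 = 0.58900

0.589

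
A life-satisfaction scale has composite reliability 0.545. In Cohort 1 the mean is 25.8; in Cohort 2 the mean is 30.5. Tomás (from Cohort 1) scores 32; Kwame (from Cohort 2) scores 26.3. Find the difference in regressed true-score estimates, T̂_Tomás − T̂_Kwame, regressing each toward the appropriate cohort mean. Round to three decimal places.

0.968

T̂_Tomás = 0.545(32) + 0.455(25.8) = 29.17900
T̂_Kwame = 0.545(26.3) + 0.455(30.5) = 28.21100
Difference = 29.17900 − 28.21100 = 0.96800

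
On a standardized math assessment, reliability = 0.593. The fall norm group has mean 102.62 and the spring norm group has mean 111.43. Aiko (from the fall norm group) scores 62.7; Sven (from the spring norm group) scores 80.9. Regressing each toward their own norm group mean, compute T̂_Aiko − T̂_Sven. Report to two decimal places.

T̂_Aiko = 0.593(62.7) + 0.407(102.62) = 78.9474
T̂_Sven = 0.593(80.9) + 0.407(111.43) = 93.3257
Difference = 78.9474 − 93.3257 = -14.3783

-14.38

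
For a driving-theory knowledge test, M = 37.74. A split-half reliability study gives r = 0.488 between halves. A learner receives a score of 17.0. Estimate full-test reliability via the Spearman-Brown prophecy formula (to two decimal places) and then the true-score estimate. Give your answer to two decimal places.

24.05

Spearman-Brown: ρ = 2r/(1 + r) = 2(0.488)/(1 + 0.488) = 0.9760/1.488 = 0.6559 → 0.66
Regress the observed score toward the mean by the unreliability: T̂ = 0.66·17.0 + 0.34·37.74 = 11.220 + 12.8316 = 24.052.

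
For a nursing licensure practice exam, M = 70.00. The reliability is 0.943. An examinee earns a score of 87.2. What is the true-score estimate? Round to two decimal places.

86.22

T̂ = 0.943(87.2) + 0.057(70.00) = 82.2296 + 3.99000 = 86.220 → 86.22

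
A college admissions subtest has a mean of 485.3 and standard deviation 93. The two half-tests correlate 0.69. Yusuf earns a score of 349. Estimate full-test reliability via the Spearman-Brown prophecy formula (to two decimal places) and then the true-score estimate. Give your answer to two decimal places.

373.53

Spearman-Brown: ρ = 2r/(1 + r) = 2(0.69)/(1 + 0.69) = 1.380/1.69 = 0.8166 → 0.82
T̂ = 0.82(349) + 0.18(485.3) = 286.18 + 87.354 = 373.534 → 373.53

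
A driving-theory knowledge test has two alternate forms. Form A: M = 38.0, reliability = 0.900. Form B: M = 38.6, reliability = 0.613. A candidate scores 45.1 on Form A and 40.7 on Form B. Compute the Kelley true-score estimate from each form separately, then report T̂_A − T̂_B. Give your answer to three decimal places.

4.503

T̂_A = 0.900(45.1) + 0.100(38.0) = 44.39000
T̂_B = 0.613(40.7) + 0.387(38.6) = 39.88730
T̂_A − T̂_B = 4.50270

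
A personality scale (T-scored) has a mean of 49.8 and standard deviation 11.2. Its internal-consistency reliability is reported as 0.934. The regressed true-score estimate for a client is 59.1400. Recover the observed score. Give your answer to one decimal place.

T̂ = ρX + (1 − ρ)μ  ⇒  X = (T̂ − (1 − ρ)μ) / ρ
X = (59.1400 − 0.066 × 49.8) / 0.934 = (59.1400 − 3.2868) / 0.934 = 55.8532 / 0.934 = 59.800

59.8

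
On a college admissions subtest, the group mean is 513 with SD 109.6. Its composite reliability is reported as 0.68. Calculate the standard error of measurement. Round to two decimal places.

SEM = SD · √(1 − ρ) = 109.6 × √0.32 = 109.6 × 0.5657 = 61.999

62.00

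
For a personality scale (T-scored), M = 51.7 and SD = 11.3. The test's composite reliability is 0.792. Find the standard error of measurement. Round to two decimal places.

SEM = SD · √(1 − ρ) = 11.3 × √0.208 = 11.3 × 0.4561 = 5.154

5.15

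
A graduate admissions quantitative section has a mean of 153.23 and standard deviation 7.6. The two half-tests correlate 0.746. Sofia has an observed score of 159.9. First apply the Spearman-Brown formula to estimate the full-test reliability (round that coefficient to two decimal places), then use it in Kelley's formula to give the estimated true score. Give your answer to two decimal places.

Spearman-Brown: ρ = 2r/(1 + r) = 2(0.746)/(1 + 0.746) = 1.4920/1.746 = 0.8545 → 0.85
T̂ = ρX + (1 − ρ)μ
  = 0.85 × 159.9 + 0.15 × 153.23
  = 135.915 + 22.9845
  = 158.899
  ≈ 158.90

158.90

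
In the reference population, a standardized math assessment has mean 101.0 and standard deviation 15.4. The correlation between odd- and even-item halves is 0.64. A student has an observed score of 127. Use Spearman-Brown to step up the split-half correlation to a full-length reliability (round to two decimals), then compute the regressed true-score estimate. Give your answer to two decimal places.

Spearman-Brown: ρ = 2r/(1 + r) = 2(0.64)/(1 + 0.64) = 1.280/1.64 = 0.7805 → 0.78
Kelley's formula gives T̂ = 0.78·127 + 0.22·101.0 = 99.06 + 22.220 = 121.280.

121.28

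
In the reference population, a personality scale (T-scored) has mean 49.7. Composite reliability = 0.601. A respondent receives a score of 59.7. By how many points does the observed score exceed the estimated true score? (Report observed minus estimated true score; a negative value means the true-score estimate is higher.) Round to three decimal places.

Weight the observed score by reliability and the mean by (1 − reliability): T̂ = 0.601·59.7 + 0.399·49.7 = 35.8797 + 19.8303 = 55.71000.
X − T̂ = 59.7 − 55.7100 = 3.9900 → 3.990

3.990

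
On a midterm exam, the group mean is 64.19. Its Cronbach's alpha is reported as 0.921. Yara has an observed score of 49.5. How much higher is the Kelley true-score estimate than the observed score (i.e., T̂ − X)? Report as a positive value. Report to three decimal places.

Weight the observed score by reliability and the mean by (1 − reliability): T̂ = 0.921·49.5 + 0.079·64.19 = 45.5895 + 5.07101 = 50.66051.
T̂ − X = 50.6605 − 49.5 = 1.1605 → 1.161

1.161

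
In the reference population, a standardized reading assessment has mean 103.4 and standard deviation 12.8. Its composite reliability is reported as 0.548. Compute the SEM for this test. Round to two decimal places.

8.61

SEM = SD · √(1 − ρ) = 12.8 × √0.452 = 12.8 × 0.6723 = 8.606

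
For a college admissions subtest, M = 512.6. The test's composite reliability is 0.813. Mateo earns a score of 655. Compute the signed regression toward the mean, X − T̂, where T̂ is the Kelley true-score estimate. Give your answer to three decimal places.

T̂ = 0.813(655) + 0.187(512.6) = 532.515 + 95.8562 = 628.37120 → 628.3712
X − T̂ = 655 − 628.3712 = 26.6288 → 26.629

26.629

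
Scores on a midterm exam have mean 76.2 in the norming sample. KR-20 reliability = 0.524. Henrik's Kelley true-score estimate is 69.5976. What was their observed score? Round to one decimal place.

T̂ = ρX + (1 − ρ)μ  ⇒  X = (T̂ − (1 − ρ)μ) / ρ
X = (69.5976 − 0.476 × 76.2) / 0.524 = (69.5976 − 36.2712) / 0.524 = 33.3264 / 0.524 = 63.600

63.6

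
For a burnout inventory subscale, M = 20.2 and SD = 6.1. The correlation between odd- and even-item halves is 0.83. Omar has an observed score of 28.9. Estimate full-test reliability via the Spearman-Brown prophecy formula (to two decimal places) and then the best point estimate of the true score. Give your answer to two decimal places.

28.12

Spearman-Brown: ρ = 2r/(1 + r) = 2(0.83)/(1 + 0.83) = 1.660/1.83 = 0.9071 → 0.91
T̂ = 0.91(28.9) + 0.09(20.2) = 26.299 + 1.818 = 28.117 → 28.12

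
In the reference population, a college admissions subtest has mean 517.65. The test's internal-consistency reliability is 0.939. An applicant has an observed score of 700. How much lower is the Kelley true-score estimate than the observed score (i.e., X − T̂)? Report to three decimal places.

T̂ = 0.939(700) + 0.061(517.65) = 657.300 + 31.57665 = 688.87665 → 688.8766
X − T̂ = 700 − 688.8766 = 11.1234 → 11.123

11.123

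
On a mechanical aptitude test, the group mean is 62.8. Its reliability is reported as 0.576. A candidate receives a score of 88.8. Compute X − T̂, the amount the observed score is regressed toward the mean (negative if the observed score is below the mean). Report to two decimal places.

Weight the observed score by reliability and the mean by (1 − reliability): T̂ = 0.576·88.8 + 0.424·62.8 = 51.1488 + 26.6272 = 77.7760.
X − T̂ = 88.8 − 77.776 = 11.024 → 11.02

11.02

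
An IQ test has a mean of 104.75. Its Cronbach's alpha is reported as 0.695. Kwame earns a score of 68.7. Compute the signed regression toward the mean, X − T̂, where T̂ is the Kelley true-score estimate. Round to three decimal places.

-10.995

T̂ = 0.695(68.7) + 0.305(104.75) = 47.7465 + 31.94875 = 79.69525 → 79.6953
X − T̂ = 68.7 − 79.6953 = -10.9952 → -10.995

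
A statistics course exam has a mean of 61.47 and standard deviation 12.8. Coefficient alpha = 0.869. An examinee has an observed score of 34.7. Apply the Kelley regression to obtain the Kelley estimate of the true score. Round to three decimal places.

38.207

T̂ = 0.869(34.7) + 0.131(61.47) = 30.1543 + 8.05257 = 38.2069 → 38.207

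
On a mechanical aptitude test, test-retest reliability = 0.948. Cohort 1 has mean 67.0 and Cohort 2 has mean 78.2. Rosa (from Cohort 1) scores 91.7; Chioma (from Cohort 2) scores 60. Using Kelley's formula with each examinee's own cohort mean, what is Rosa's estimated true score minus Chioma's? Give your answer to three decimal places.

T̂_Rosa = 0.948(91.7) + 0.052(67.0) = 90.41560
T̂_Chioma = 0.948(60) + 0.052(78.2) = 60.94640
Difference = 90.41560 − 60.94640 = 29.46920

29.469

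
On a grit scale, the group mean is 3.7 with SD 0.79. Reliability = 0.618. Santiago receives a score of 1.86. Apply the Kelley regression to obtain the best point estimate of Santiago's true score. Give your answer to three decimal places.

T̂ = 0.618(1.86) + 0.382(3.7) = 1.14948 + 1.4134 = 2.5629 → 2.563

2.563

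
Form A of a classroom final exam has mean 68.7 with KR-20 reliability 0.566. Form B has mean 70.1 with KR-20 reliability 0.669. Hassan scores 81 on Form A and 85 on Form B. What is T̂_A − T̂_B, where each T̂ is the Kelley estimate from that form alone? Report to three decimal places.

-4.406

T̂_A = 0.566(81) + 0.434(68.7) = 75.66180
T̂_B = 0.669(85) + 0.331(70.1) = 80.06810
T̂_A − T̂_B = -4.40630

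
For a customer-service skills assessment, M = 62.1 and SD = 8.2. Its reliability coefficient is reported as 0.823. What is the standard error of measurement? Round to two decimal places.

SEM = SD · √(1 − ρ) = 8.2 × √0.177 = 8.2 × 0.4207 = 3.450

3.45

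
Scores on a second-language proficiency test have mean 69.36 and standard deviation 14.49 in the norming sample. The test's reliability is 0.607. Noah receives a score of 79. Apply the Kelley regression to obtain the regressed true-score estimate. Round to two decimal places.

75.21

Weight the observed score by reliability and the mean by (1 − reliability): T̂ = 0.607·79 + 0.393·69.36 = 47.953 + 27.25848 = 75.211.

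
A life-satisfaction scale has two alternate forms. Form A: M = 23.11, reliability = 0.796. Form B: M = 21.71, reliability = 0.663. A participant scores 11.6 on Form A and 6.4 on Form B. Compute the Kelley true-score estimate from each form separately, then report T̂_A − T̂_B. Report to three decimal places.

T̂_A = 0.796(11.6) + 0.204(23.11) = 13.94804
T̂_B = 0.663(6.4) + 0.337(21.71) = 11.55947
T̂_A − T̂_B = 2.38857

2.389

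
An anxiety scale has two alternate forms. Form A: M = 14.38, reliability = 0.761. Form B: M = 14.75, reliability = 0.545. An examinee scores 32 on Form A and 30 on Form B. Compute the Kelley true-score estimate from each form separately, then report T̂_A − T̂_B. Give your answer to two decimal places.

4.73

T̂_A = 0.761(32) + 0.239(14.38) = 27.7888
T̂_B = 0.545(30) + 0.455(14.75) = 23.0613
T̂_A − T̂_B = 4.7276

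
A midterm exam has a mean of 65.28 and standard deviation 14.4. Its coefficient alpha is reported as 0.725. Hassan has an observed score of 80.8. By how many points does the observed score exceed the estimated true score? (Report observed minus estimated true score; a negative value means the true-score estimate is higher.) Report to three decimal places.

4.268

T̂ = ρX + (1 − ρ)μ
  = 0.725 × 80.8 + 0.275 × 65.28
  = 58.5800 + 17.95200
  = 76.53200
  ≈ 76.5320
X − T̂ = 80.8 − 76.5320 = 4.2680 → 4.268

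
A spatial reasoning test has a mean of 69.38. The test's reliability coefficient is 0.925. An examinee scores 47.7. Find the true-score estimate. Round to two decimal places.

49.33

T̂ = ρX + (1 − ρ)μ
  = 0.925 × 47.7 + 0.075 × 69.38
  = 44.1225 + 5.20350
  = 49.326
  ≈ 49.33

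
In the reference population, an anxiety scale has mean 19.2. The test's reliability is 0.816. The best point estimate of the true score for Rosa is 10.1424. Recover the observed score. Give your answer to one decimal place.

8.1

T̂ = ρX + (1 − ρ)μ  ⇒  X = (T̂ − (1 − ρ)μ) / ρ
X = (10.1424 − 0.184 × 19.2) / 0.816 = (10.1424 − 3.5328) / 0.816 = 6.6096 / 0.816 = 8.100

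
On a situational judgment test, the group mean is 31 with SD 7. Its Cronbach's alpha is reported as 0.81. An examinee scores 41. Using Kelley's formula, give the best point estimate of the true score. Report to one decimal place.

Regress the observed score toward the mean by the unreliability: T̂ = 0.81·41 + 0.19·31 = 33.21 + 5.89 = 39.10.

39.1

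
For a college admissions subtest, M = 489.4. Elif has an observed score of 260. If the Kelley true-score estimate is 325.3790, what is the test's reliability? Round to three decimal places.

0.715

T̂ = ρX + (1 − ρ)μ  ⇒  T̂ − μ = ρ(X − μ)
ρ = (T̂ − μ)/(X − μ) = (325.3790 − 489.4) / (260 − 489.4) = -164.0210 / -229.4 = 0.71500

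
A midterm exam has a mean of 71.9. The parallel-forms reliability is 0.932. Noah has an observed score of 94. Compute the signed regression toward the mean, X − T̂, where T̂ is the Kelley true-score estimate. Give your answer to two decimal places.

Regress the observed score toward the mean by the unreliability: T̂ = 0.932·94 + 0.068·71.9 = 87.608 + 4.8892 = 92.4972.
X − T̂ = 94 − 92.497 = 1.503 → 1.50

1.50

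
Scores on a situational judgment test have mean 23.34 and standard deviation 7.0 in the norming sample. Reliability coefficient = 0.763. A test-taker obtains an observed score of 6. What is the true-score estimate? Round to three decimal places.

10.110

T̂ = 0.763(6) + 0.237(23.34) = 4.578 + 5.53158 = 10.1096 → 10.110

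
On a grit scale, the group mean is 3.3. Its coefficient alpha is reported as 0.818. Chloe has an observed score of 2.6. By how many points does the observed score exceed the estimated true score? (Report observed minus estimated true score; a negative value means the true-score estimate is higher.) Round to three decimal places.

Regress the observed score toward the mean by the unreliability: T̂ = 0.818·2.6 + 0.182·3.3 = 2.1268 + 0.6006 = 2.72740.
X − T̂ = 2.6 − 2.7274 = -0.1274 → -0.127

-0.127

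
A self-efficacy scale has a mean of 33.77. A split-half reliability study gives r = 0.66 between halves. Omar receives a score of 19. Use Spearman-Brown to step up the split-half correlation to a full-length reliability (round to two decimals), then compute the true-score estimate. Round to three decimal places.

Spearman-Brown: ρ = 2r/(1 + r) = 2(0.66)/(1 + 0.66) = 1.320/1.66 = 0.7952 → 0.80
T̂ = 0.80(19) + 0.20(33.77) = 15.20 + 6.7540 = 21.9540 → 21.954

21.954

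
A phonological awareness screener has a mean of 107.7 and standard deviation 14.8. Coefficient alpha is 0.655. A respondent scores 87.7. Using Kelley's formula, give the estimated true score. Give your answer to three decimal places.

Regress the observed score toward the mean by the unreliability: T̂ = 0.655·87.7 + 0.345·107.7 = 57.4435 + 37.1565 = 94.6000.

94.600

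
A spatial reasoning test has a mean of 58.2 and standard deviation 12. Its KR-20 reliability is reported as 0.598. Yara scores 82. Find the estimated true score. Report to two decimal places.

72.43

Kelley's formula gives T̂ = 0.598·82 + 0.402·58.2 = 49.036 + 23.3964 = 72.432.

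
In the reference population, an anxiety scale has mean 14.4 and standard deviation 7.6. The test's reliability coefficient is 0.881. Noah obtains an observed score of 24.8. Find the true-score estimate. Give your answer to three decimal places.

T̂ = 0.881(24.8) + 0.119(14.4) = 21.8488 + 1.7136 = 23.5624 → 23.562

23.562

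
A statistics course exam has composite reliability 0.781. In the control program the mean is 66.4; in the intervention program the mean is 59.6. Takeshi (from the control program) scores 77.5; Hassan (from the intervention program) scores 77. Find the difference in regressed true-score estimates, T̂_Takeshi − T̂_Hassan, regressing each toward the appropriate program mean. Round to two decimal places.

1.88

T̂_Takeshi = 0.781(77.5) + 0.219(66.4) = 75.0691
T̂_Hassan = 0.781(77) + 0.219(59.6) = 73.1894
Difference = 75.0691 − 73.1894 = 1.8797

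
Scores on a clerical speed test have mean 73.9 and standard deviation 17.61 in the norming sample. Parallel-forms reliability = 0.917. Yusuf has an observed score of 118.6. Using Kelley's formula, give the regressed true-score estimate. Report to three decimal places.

Kelley's formula gives T̂ = 0.917·118.6 + 0.083·73.9 = 108.7562 + 6.1337 = 114.8899.

114.890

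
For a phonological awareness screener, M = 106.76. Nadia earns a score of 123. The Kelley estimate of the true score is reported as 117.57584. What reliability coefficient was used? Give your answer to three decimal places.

0.666

T̂ = ρX + (1 − ρ)μ  ⇒  T̂ − μ = ρ(X − μ)
ρ = (T̂ − μ)/(X − μ) = (117.57584 − 106.76) / (123 − 106.76) = 10.81584 / 16.24 = 0.66600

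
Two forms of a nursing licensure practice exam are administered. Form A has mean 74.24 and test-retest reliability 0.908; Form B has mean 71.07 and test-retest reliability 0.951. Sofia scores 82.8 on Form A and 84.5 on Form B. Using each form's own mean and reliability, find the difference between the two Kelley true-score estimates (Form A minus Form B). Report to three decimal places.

-1.829

T̂_A = 0.908(82.8) + 0.092(74.24) = 82.01248
T̂_B = 0.951(84.5) + 0.049(71.07) = 83.84193
T̂_A − T̂_B = -1.82945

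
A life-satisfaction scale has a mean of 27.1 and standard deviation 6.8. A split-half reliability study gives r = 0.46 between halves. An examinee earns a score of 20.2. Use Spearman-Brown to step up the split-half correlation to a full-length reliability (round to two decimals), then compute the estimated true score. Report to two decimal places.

22.75

Spearman-Brown: ρ = 2r/(1 + r) = 2(0.46)/(1 + 0.46) = 0.920/1.46 = 0.6301 → 0.63
T̂ = ρX + (1 − ρ)μ
  = 0.63 × 20.2 + 0.37 × 27.1
  = 12.726 + 10.027
  = 22.753
  ≈ 22.75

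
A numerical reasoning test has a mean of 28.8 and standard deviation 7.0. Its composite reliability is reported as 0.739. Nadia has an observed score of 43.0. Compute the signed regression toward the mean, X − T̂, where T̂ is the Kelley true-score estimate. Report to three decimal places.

3.706

Kelley's formula gives T̂ = 0.739·43.0 + 0.261·28.8 = 31.7770 + 7.5168 = 39.29380.
X − T̂ = 43.0 − 39.2938 = 3.7062 → 3.706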